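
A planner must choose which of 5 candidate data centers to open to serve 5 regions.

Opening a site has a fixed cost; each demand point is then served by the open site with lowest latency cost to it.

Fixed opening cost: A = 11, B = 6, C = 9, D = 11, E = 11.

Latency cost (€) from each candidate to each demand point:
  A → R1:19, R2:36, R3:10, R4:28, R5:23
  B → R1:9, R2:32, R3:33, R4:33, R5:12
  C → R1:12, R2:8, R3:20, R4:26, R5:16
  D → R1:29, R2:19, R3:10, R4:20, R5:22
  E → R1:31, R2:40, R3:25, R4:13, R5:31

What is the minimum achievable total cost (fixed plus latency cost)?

Open {B, C, D}: assign each demand point to its cheapest open site.
  R1→B 9, R2→C 8, R3→D 10, R4→D 20, R5→B 12
  latency cost 59, fixed 26 → total 85.
Compare {C, D}: latency cost 66 + fixed 20 = 86.
Compare {B, D}: latency cost 70 + fixed 17 = 87.
Compare {B, C, E}: latency cost 62 + fixed 26 = 88.
All other subsets cost ≥ 86. Minimum total cost: 85.

85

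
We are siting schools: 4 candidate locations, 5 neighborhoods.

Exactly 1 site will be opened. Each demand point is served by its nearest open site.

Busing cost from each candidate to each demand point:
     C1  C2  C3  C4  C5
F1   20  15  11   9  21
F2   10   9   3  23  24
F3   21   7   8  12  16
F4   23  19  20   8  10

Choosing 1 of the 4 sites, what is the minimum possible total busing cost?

64

Open {F3}.
  C1→F3 21, C2→F3 7, C3→F3 8, C4→F3 12, C5→F3 16  ⇒ total 64.
Compare {F2}: total 69.
Compare {F1}: total 76.
No size-1 selection does better; minimum is 64.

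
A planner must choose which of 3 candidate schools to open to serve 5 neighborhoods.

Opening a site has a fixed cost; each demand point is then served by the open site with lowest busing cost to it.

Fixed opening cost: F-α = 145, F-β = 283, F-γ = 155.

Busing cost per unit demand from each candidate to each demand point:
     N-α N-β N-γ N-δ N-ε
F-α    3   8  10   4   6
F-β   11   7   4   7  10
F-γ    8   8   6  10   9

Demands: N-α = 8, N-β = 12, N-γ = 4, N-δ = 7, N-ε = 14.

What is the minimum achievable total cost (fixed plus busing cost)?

417

Open {F-α}: assign each demand point to its cheapest open site.
  N-α→F-α 8×3=24, N-β→F-α 12×8=96, N-γ→F-α 4×10=40, N-δ→F-α 7×4=28, N-ε→F-α 14×6=84
  busing cost 272, fixed 145 → total 417.
Compare {F-γ}: busing cost 380 + fixed 155 = 535.
Compare {F-α, F-γ}: busing cost 256 + fixed 300 = 556.
Compare {F-β}: busing cost 377 + fixed 283 = 660.
All other subsets cost ≥ 535. Minimum total cost: 417.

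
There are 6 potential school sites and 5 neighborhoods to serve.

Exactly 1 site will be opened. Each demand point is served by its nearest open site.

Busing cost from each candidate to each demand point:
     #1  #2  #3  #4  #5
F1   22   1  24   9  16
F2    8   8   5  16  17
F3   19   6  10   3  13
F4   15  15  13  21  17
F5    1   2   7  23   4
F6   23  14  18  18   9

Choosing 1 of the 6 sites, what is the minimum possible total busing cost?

37

Open {F5}.
  #1→F5 1, #2→F5 2, #3→F5 7, #4→F5 23, #5→F5 4  ⇒ total 37.
Compare {F3}: total 51.
Compare {F2}: total 54.
No size-1 selection does better; minimum is 37.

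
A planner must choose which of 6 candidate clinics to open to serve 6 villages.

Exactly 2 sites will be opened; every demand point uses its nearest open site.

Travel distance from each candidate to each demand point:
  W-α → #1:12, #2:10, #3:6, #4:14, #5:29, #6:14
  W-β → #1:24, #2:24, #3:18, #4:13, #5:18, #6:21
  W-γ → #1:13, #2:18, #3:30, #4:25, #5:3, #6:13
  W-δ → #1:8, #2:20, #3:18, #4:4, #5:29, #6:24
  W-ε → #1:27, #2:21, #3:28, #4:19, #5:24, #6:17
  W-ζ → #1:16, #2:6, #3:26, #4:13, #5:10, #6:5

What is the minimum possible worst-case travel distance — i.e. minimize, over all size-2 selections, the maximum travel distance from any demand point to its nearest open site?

Open {W-α, W-ζ}.
  Farthest demand point is #4 at travel distance 13 (to W-ζ); all others are ≤ 13.
With {W-α, W-γ} the worst case is 14.
With {W-α, W-β} the worst case is 18.
No size-2 selection achieves below 13.

13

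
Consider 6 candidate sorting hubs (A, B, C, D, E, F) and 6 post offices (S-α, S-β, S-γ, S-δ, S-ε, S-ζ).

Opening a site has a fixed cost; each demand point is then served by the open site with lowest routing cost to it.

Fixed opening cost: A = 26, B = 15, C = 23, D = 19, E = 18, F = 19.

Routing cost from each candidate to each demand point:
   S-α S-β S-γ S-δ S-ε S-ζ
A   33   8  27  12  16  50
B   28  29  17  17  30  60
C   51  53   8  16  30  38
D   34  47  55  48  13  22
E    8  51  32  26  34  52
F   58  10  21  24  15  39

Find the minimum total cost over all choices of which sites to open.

Open {A, D, E}: assign each demand point to its cheapest open site.
  S-α→E 8, S-β→A 8, S-γ→A 27, S-δ→A 12, S-ε→D 13, S-ζ→D 22
  routing cost 90, fixed 63 → total 153.
Compare {E, F}: routing cost 117 + fixed 37 = 154.
Compare {D, E, F}: routing cost 98 + fixed 56 = 154.
Compare {C, E, F}: routing cost 95 + fixed 60 = 155.
All other subsets cost ≥ 154. Minimum total cost: 153.

153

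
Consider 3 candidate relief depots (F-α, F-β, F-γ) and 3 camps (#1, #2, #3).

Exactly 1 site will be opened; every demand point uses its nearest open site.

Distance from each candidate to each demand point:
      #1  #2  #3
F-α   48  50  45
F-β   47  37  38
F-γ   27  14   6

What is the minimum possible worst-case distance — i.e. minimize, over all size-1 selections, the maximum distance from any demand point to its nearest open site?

Open {F-γ}.
  Farthest demand point is #1 at distance 27 (to F-γ); all others are ≤ 27.
With {F-β} the worst case is 47.
With {F-α} the worst case is 50.
No size-1 selection achieves below 27.

27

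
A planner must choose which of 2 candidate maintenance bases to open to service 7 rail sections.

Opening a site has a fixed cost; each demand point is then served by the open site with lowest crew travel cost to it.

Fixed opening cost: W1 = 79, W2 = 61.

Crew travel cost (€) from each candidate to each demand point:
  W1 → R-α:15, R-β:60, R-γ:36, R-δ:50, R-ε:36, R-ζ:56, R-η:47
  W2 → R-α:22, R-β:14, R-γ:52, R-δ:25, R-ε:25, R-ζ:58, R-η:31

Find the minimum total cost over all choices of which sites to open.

Open {W2}: assign each demand point to its cheapest open site.
  R-α→W2 22, R-β→W2 14, R-γ→W2 52, R-δ→W2 25, R-ε→W2 25, R-ζ→W2 58, R-η→W2 31
  crew travel cost 227, fixed 61 → total 288.
Compare {W1, W2}: crew travel cost 202 + fixed 140 = 342.
Compare {W1}: crew travel cost 300 + fixed 79 = 379.

288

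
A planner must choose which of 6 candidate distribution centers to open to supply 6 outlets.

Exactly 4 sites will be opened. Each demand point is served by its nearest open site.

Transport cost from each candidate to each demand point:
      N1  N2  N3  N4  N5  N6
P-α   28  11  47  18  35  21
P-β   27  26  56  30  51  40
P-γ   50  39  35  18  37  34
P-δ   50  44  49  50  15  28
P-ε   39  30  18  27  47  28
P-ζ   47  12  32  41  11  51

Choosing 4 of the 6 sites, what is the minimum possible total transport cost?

106

Open {P-α, P-β, P-ε, P-ζ}.
  N1→P-β 27, N2→P-α 11, N3→P-ε 18, N4→P-α 18, N5→P-ζ 11, N6→P-α 21  ⇒ total 106.
Compare {P-α, P-γ, P-ε, P-ζ}: total 107.
Compare {P-α, P-δ, P-ε, P-ζ}: total 107.
No size-4 selection does better; minimum is 106.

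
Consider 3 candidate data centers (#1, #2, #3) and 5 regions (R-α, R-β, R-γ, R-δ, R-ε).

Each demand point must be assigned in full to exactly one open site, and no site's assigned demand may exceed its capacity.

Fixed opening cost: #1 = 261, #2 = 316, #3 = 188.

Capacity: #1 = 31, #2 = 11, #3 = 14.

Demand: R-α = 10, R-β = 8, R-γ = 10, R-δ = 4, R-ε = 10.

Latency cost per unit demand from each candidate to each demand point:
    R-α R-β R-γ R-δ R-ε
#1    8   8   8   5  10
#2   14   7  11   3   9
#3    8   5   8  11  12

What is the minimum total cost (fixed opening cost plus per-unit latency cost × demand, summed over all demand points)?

793

Open {#1, #3}; cheapest assignment that respects the capacities:
  #1 (cap 31, load 30): R-α, R-γ, R-ε — cost 10×8 + 10×8 + 10×10 = 260
  #3 (cap 14, load 12): R-β, R-δ — cost 8×5 + 4×11 = 84
  Shipping 344, fixed 449 → total 793.
  Any other capacity-feasible assignment to {#1, #3} ships for at least 344.
Compare {#1, #2, #3}: its best feasible assignment gives total 1075.
Every other set of open sites that can feasibly serve all demand totals ≥ 1075 even under its best assignment. Minimum: 793.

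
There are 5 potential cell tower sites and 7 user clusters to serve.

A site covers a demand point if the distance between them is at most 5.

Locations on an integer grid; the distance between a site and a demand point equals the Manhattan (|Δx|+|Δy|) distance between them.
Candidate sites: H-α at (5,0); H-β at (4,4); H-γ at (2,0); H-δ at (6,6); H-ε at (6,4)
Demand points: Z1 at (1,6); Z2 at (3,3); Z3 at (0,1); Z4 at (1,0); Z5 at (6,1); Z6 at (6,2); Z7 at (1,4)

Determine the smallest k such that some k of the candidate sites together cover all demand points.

Coverage sets (demand points within 5 of each site):
  H-α: {Z2, Z4, Z5, Z6}
  H-β: {Z1, Z2, Z5, Z6, Z7}
  H-γ: {Z2, Z3, Z4, Z5, Z7}
  H-δ: {Z1, Z5, Z6}
  H-ε: {Z2, Z5, Z6, Z7}
No single site covers all 7 demand points.
But {H-β, H-γ} covers everything, so the minimum is 2.

2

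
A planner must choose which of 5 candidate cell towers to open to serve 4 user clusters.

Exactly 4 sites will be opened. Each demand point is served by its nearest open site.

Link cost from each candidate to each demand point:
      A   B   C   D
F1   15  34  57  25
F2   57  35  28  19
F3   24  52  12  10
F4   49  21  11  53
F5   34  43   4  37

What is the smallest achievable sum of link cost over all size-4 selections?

50

Open {F1, F3, F4, F5}.
  A→F1 15, B→F4 21, C→F5 4, D→F3 10  ⇒ total 50.
Compare {F1, F2, F3, F4}: total 57.
Compare {F1, F2, F4, F5}: total 59.
No size-4 selection does better; minimum is 50.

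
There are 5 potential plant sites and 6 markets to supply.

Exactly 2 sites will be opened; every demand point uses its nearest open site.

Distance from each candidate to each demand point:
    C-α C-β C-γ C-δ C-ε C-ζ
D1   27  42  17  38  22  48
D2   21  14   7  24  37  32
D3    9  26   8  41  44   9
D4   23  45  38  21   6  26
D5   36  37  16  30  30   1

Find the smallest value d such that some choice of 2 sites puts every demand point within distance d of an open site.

Open {D2, D4}.
  Farthest demand point is C-ζ at distance 26 (to D4); all others are ≤ 26.
With {D3, D4} the worst case is 26.
With {D2, D5} the worst case is 30.
No size-2 selection achieves below 26.

26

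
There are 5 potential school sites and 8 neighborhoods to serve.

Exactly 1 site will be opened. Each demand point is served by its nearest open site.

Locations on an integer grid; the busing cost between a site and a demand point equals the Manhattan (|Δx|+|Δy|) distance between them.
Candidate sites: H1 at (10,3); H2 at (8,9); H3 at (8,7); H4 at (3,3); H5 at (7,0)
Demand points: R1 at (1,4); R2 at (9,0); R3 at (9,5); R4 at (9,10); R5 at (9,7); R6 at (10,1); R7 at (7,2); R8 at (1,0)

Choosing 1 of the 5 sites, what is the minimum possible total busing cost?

Open {H1}.
  R1→H1 10, R2→H1 4, R3→H1 3, R4→H1 8, R5→H1 5, R6→H1 2, R7→H1 4, R8→H1 12  ⇒ total 48.
Compare {H5}: total 52.
Compare {H3}: total 54.
No size-1 selection does better; minimum is 48.

48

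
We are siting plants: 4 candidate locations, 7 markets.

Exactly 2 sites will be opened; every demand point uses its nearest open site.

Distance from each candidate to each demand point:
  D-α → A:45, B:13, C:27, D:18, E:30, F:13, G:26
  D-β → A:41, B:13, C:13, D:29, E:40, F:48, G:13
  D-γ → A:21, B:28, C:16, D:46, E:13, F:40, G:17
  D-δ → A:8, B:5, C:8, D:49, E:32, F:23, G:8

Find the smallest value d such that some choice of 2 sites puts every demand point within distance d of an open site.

21

Open {D-α, D-γ}.
  Farthest demand point is A at distance 21 (to D-γ); all others are ≤ 21.
With {D-α, D-δ} the worst case is 30.
With {D-β, D-δ} the worst case is 32.
No size-2 selection achieves below 21.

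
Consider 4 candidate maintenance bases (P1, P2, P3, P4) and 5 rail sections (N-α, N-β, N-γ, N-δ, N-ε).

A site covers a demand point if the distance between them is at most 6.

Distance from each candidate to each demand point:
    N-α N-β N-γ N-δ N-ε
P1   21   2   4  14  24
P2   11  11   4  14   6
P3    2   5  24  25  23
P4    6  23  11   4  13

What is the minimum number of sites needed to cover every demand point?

Coverage sets (demand points within 6 of each site):
  P1: {N-β, N-γ}
  P2: {N-γ, N-ε}
  P3: {N-α, N-β}
  P4: {N-α, N-δ}
No 2 sites suffice: every size-2 union leaves at least one demand point uncovered.
But {P1, P2, P4} covers everything, so the minimum is 3.

3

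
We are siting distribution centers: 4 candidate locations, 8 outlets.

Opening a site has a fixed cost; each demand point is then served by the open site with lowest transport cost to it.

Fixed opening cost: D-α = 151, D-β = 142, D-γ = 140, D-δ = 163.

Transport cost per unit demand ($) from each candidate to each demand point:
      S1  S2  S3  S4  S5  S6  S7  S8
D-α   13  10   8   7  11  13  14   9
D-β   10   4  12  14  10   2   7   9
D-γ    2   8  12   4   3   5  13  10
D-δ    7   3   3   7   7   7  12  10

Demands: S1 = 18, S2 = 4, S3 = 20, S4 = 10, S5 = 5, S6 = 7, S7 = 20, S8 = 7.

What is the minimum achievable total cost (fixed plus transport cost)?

811

Open {D-γ, D-δ}: assign each demand point to its cheapest open site.
  S1→D-γ 18×2=36, S2→D-δ 4×3=12, S3→D-δ 20×3=60, S4→D-γ 10×4=40, S5→D-γ 5×3=15, S6→D-γ 7×5=35, S7→D-δ 20×12=240, S8→D-γ 7×10=70
  transport cost 508, fixed 303 → total 811.
Compare {D-δ}: transport cost 662 + fixed 163 = 825.
Compare {D-β, D-δ}: transport cost 520 + fixed 305 = 825.
Compare {D-β, D-γ, D-δ}: transport cost 380 + fixed 445 = 825.
All other subsets cost ≥ 825. Minimum total cost: 811.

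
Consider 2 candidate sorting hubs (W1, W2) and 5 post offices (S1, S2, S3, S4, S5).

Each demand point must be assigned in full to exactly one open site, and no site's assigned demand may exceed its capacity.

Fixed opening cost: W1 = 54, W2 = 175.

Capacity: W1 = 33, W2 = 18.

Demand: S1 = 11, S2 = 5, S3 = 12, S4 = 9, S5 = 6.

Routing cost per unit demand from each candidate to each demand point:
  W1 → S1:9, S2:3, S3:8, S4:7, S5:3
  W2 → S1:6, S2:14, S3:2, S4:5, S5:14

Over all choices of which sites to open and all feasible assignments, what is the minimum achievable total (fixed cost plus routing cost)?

Open {W1, W2}; cheapest assignment that respects the capacities:
  W1 (cap 33, load 31): S1, S2, S4, S5 — cost 11×9 + 5×3 + 9×7 + 6×3 = 195
  W2 (cap 18, load 12): S3 — cost 12×2 = 24
  Shipping 219, fixed 229 → total 448.
  Any other capacity-feasible assignment to {W1, W2} ships for at least 219.
Total demand is 43 and no other set of sites has combined capacity ≥ 43, so {W1, W2} is the only feasible choice of open sites. Minimum: 448.

448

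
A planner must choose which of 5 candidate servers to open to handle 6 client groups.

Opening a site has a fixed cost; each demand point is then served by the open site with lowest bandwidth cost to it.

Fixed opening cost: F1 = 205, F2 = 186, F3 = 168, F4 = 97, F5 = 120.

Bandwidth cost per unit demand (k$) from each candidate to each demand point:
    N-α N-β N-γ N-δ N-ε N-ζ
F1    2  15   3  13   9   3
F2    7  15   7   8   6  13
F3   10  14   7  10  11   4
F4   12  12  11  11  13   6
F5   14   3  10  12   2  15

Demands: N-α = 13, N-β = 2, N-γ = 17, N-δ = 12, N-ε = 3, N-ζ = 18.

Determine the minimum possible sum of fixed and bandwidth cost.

Open {F1}: assign each demand point to its cheapest open site.
  N-α→F1 13×2=26, N-β→F1 2×15=30, N-γ→F1 17×3=51, N-δ→F1 12×13=156, N-ε→F1 3×9=27, N-ζ→F1 18×3=54
  bandwidth cost 344, fixed 205 → total 549.
Compare {F1, F5}: bandwidth cost 287 + fixed 325 = 612.
Compare {F1, F4}: bandwidth cost 314 + fixed 302 = 616.
Compare {F1, F2}: bandwidth cost 275 + fixed 391 = 666.
All other subsets cost ≥ 612. Minimum total cost: 549.

549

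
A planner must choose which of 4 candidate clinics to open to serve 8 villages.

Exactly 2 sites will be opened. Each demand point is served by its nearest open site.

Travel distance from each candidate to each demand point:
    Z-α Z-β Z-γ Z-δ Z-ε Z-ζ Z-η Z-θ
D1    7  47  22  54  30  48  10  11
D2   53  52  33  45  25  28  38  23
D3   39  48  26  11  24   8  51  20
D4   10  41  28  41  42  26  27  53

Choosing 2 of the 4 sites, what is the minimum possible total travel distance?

Open {D1, D3}.
  Z-α→D1 7, Z-β→D1 47, Z-γ→D1 22, Z-δ→D3 11, Z-ε→D3 24, Z-ζ→D3 8, Z-η→D1 10, Z-θ→D1 11  ⇒ total 140.
Compare {D3, D4}: total 167.
Compare {D1, D4}: total 188.
No size-2 selection does better; minimum is 140.

140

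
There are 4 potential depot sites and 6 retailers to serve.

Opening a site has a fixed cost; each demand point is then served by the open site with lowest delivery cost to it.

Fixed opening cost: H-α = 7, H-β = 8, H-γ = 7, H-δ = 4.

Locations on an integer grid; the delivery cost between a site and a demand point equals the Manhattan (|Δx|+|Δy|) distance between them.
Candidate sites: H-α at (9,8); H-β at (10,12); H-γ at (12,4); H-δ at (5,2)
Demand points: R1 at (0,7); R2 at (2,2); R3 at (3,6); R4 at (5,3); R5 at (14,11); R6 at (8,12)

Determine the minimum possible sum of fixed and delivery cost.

39

Open {H-β, H-δ}: assign each demand point to its cheapest open site.
  R1→H-δ 10, R2→H-δ 3, R3→H-δ 6, R4→H-δ 1, R5→H-β 5, R6→H-β 2
  delivery cost 27, fixed 12 → total 39.
Compare {H-α, H-δ}: delivery cost 33 + fixed 11 = 44.
Compare {H-α, H-β, H-δ}: delivery cost 27 + fixed 19 = 46.
Compare {H-β, H-γ, H-δ}: delivery cost 27 + fixed 19 = 46.
All other subsets cost ≥ 44. Minimum total cost: 39.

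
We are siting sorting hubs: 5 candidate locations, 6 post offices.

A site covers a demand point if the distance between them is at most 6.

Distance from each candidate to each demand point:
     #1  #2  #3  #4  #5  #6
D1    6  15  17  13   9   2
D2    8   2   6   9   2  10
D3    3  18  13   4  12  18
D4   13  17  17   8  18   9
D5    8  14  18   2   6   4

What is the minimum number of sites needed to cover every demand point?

Coverage sets (demand points within 6 of each site):
  D1: {#1, #6}
  D2: {#2, #3, #5}
  D3: {#1, #4}
  D4: {}
  D5: {#4, #5, #6}
No 2 sites suffice: every size-2 union leaves at least one demand point uncovered.
But {D1, D2, D3} covers everything, so the minimum is 3.

3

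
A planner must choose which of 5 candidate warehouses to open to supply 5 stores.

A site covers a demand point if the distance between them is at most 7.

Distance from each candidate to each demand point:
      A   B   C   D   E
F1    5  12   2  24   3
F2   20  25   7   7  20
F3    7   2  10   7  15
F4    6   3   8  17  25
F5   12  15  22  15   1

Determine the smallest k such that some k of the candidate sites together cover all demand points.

2

Coverage sets (demand points within 7 of each site):
  F1: {A, C, E}
  F2: {C, D}
  F3: {A, B, D}
  F4: {A, B}
  F5: {E}
No single site covers all 5 demand points.
But {F1, F3} covers everything, so the minimum is 2.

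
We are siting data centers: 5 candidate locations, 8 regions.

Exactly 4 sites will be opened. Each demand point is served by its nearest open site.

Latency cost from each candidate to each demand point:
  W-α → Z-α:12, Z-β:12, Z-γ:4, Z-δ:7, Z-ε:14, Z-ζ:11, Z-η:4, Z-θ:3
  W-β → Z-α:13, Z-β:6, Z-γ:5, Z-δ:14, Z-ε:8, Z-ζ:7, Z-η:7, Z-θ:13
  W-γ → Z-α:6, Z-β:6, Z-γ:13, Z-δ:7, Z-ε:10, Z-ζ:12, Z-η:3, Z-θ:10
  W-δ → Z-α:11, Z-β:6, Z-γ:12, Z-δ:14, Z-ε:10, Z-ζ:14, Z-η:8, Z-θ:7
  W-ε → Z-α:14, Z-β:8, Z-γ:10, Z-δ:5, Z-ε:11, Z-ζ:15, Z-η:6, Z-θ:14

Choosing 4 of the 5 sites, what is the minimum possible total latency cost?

Open {W-α, W-β, W-γ, W-ε}.
  Z-α→W-γ 6, Z-β→W-β 6, Z-γ→W-α 4, Z-δ→W-ε 5, Z-ε→W-β 8, Z-ζ→W-β 7, Z-η→W-γ 3, Z-θ→W-α 3  ⇒ total 42.
Compare {W-α, W-β, W-γ, W-δ}: total 44.
Compare {W-β, W-γ, W-δ, W-ε}: total 47.
No size-4 selection does better; minimum is 42.

42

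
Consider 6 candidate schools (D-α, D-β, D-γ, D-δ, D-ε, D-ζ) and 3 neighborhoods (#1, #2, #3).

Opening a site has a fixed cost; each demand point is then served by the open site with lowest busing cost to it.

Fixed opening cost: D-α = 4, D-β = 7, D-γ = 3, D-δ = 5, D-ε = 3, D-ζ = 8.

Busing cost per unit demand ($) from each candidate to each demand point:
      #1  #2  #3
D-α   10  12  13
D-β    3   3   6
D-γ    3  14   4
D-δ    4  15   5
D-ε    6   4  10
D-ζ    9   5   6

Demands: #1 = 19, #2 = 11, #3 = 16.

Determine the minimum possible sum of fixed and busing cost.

Open {D-β, D-γ}: assign each demand point to its cheapest open site.
  #1→D-β 19×3=57, #2→D-β 11×3=33, #3→D-γ 16×4=64
  busing cost 154, fixed 10 → total 164.
Compare {D-β, D-γ, D-ε}: busing cost 154 + fixed 13 = 167.
Compare {D-α, D-β, D-γ}: busing cost 154 + fixed 14 = 168.
Compare {D-β, D-γ, D-δ}: busing cost 154 + fixed 15 = 169.
All other subsets cost ≥ 167. Minimum total cost: 164.

164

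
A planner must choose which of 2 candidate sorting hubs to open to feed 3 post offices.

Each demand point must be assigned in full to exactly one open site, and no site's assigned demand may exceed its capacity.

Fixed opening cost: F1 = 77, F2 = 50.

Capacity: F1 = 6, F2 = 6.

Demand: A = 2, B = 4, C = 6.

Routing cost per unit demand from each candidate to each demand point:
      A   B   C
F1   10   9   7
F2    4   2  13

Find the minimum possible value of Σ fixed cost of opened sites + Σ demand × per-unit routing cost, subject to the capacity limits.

Open {F1, F2}; cheapest assignment that respects the capacities:
  F1 (cap 6, load 6): C — cost 6×7 = 42
  F2 (cap 6, load 6): A, B — cost 2×4 + 4×2 = 16
  Shipping 58, fixed 127 → total 185.
  Any other capacity-feasible assignment to {F1, F2} ships for at least 58.
Total demand is 12 and no other set of sites has combined capacity ≥ 12, so {F1, F2} is the only feasible choice of open sites. Minimum: 185.

185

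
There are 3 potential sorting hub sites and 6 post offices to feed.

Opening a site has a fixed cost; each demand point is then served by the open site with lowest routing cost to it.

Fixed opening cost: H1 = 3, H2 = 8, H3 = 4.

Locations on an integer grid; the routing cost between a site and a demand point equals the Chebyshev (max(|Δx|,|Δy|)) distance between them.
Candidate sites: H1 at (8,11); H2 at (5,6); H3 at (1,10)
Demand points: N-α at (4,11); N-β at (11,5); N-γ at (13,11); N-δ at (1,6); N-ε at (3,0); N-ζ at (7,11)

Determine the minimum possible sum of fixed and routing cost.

Open {H1, H3}: assign each demand point to its cheapest open site.
  N-α→H3 3, N-β→H1 6, N-γ→H1 5, N-δ→H3 4, N-ε→H3 10, N-ζ→H1 1
  routing cost 29, fixed 7 → total 36.
Compare {H1}: routing cost 34 + fixed 3 = 37.
Compare {H1, H2}: routing cost 26 + fixed 11 = 37.
Compare {H1, H2, H3}: routing cost 25 + fixed 15 = 40.
All other subsets cost ≥ 37. Minimum total cost: 36.

36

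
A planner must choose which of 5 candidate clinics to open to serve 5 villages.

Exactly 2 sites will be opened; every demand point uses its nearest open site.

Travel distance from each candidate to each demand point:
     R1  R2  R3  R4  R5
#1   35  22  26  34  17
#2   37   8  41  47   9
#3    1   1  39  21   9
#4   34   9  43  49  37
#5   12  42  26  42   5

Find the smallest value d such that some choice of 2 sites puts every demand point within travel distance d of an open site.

26

Open {#1, #3}.
  Farthest demand point is R3 at travel distance 26 (to #1); all others are ≤ 26.
With {#3, #5} the worst case is 26.
With {#1, #4} the worst case is 34.
No size-2 selection achieves below 26.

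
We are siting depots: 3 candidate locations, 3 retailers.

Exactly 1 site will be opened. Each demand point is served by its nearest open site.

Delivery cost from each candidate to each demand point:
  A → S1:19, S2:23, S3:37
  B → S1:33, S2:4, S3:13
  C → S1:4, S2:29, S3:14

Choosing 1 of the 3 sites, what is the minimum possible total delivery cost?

47

Open {C}.
  S1→C 4, S2→C 29, S3→C 14  ⇒ total 47.
Compare {B}: total 50.
Compare {A}: total 79.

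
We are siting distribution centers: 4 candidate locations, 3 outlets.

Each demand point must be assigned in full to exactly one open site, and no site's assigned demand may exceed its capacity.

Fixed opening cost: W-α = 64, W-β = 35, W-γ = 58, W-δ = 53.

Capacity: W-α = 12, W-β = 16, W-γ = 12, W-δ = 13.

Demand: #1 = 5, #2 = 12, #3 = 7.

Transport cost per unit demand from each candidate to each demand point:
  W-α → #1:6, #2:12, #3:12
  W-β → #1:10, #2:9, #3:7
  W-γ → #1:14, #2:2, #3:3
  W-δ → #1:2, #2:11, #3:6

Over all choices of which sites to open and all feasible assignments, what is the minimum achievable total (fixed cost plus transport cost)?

187

Open {W-γ, W-δ}; cheapest assignment that respects the capacities:
  W-γ (cap 12, load 12): #2 — cost 12×2 = 24
  W-δ (cap 13, load 12): #1, #3 — cost 5×2 + 7×6 = 52
  Shipping 76, fixed 111 → total 187.
  Any other capacity-feasible assignment to {W-γ, W-δ} ships for at least 76.
Compare {W-β, W-γ}: its best feasible assignment gives total 216.
Compare {W-β, W-γ, W-δ}: its best feasible assignment gives total 222.
Every other set of open sites that can feasibly serve all demand totals ≥ 216 even under its best assignment. Minimum: 187.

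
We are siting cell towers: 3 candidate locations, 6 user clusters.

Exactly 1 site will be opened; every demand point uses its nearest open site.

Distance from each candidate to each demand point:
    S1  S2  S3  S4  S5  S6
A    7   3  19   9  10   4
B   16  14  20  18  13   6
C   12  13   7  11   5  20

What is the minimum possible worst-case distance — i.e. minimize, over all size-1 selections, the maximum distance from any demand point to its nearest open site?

Open {A}.
  Farthest demand point is S3 at distance 19 (to A); all others are ≤ 19.
With {B} the worst case is 20.
With {C} the worst case is 20.
No size-1 selection achieves below 19.

19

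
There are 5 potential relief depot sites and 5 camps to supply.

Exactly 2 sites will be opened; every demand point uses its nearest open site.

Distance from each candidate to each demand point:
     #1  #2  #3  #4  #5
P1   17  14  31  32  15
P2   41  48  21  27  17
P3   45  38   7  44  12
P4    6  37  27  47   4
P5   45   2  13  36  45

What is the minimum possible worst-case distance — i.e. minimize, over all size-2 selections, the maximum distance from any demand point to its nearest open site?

27

Open {P1, P2}.
  Farthest demand point is #4 at distance 27 (to P2); all others are ≤ 27.
With {P1, P3} the worst case is 32.
With {P1, P4} the worst case is 32.
No size-2 selection achieves below 27.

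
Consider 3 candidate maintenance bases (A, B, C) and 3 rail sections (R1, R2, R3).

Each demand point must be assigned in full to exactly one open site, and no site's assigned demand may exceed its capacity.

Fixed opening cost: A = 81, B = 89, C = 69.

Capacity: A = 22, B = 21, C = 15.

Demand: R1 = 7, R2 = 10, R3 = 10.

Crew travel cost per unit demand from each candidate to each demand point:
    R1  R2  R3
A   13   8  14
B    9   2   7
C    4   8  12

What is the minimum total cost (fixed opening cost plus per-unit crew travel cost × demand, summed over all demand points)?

276

Open {B, C}; cheapest assignment that respects the capacities:
  B (cap 21, load 20): R2, R3 — cost 10×2 + 10×7 = 90
  C (cap 15, load 7): R1 — cost 7×4 = 28
  Shipping 118, fixed 158 → total 276.
  Any other capacity-feasible assignment to {B, C} ships for at least 118.
Compare {A, B}: its best feasible assignment gives total 351.
Compare {A, B, C}: its best feasible assignment gives total 357.
Every other set of open sites that can feasibly serve all demand totals ≥ 351 even under its best assignment. Minimum: 276.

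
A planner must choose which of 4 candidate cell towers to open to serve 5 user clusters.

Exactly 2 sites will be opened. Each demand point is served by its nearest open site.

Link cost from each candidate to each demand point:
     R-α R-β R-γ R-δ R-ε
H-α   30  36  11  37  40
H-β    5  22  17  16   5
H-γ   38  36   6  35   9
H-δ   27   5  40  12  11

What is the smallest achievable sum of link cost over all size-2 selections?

44

Open {H-β, H-δ}.
  R-α→H-β 5, R-β→H-δ 5, R-γ→H-β 17, R-δ→H-δ 12, R-ε→H-β 5  ⇒ total 44.
Compare {H-β, H-γ}: total 54.
Compare {H-α, H-β}: total 59.
No size-2 selection does better; minimum is 44.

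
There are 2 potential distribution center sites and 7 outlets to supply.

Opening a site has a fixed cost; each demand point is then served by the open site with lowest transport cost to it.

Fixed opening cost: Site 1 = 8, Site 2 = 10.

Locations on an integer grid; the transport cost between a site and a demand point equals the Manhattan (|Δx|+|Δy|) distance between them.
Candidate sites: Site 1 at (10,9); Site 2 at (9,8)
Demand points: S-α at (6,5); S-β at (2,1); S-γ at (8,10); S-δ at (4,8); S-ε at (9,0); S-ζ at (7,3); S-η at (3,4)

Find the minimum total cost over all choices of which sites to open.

Open {Site 2}: assign each demand point to its cheapest open site.
  S-α→Site 2 6, S-β→Site 2 14, S-γ→Site 2 3, S-δ→Site 2 5, S-ε→Site 2 8, S-ζ→Site 2 7, S-η→Site 2 10
  transport cost 53, fixed 10 → total 63.
Compare {Site 1, Site 2}: transport cost 53 + fixed 18 = 71.
Compare {Site 1}: transport cost 65 + fixed 8 = 73.

63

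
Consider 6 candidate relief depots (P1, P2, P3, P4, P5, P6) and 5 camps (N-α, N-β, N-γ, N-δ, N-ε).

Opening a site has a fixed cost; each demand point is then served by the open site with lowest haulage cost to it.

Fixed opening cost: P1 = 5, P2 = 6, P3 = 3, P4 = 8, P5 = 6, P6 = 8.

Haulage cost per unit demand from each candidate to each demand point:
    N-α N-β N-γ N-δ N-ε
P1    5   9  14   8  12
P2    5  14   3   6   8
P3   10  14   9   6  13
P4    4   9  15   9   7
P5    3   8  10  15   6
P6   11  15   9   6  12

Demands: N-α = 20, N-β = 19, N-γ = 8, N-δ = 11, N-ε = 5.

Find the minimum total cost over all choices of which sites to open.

Open {P2, P5}: assign each demand point to its cheapest open site.
  N-α→P5 20×3=60, N-β→P5 19×8=152, N-γ→P2 8×3=24, N-δ→P2 11×6=66, N-ε→P5 5×6=30
  haulage cost 332, fixed 12 → total 344.
Compare {P2, P3, P5}: haulage cost 332 + fixed 15 = 347.
Compare {P1, P2, P5}: haulage cost 332 + fixed 17 = 349.
Compare {P2, P4, P5}: haulage cost 332 + fixed 20 = 352.
All other subsets cost ≥ 347. Minimum total cost: 344.

344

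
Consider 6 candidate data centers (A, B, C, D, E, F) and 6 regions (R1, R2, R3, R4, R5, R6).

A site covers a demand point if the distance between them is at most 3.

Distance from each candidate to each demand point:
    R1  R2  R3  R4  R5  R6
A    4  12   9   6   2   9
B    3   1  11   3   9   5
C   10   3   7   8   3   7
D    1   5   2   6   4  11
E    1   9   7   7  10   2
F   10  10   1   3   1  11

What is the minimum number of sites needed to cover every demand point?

Coverage sets (demand points within 3 of each site):
  A: {R5}
  B: {R1, R2, R4}
  C: {R2, R5}
  D: {R1, R3}
  E: {R1, R6}
  F: {R3, R4, R5}
No 2 sites suffice: every size-2 union leaves at least one demand point uncovered.
But {B, E, F} covers everything, so the minimum is 3.

3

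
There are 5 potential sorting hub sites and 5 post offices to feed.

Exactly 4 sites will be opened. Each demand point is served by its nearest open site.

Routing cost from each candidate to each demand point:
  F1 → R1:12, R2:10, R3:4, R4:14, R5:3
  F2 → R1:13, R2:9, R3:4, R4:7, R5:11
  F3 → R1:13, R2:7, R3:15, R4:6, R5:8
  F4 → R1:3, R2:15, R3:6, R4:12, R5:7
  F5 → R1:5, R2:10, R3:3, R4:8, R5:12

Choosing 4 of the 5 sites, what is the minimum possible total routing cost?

22

Open {F1, F3, F4, F5}.
  R1→F4 3, R2→F3 7, R3→F5 3, R4→F3 6, R5→F1 3  ⇒ total 22.
Compare {F1, F2, F3, F4}: total 23.
Compare {F1, F2, F3, F5}: total 24.
No size-4 selection does better; minimum is 22.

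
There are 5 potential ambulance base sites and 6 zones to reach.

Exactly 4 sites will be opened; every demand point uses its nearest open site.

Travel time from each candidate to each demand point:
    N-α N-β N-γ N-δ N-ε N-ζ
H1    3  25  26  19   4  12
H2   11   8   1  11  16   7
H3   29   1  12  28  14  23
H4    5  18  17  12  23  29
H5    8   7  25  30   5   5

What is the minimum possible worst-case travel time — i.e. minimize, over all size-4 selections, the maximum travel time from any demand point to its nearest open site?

11

Open {H1, H2, H3, H4}.
  Farthest demand point is N-δ at travel time 11 (to H2); all others are ≤ 11.
With {H1, H2, H3, H5} the worst case is 11.
With {H1, H2, H4, H5} the worst case is 11.
No size-4 selection achieves below 11.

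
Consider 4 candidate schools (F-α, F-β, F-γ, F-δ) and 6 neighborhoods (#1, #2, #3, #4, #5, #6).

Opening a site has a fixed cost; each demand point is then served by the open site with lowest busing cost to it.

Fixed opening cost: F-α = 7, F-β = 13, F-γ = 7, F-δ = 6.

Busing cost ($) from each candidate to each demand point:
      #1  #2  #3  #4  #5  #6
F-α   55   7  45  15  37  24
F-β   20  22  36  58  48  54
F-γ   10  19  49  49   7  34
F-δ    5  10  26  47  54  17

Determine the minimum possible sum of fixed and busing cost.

Open {F-α, F-γ, F-δ}: assign each demand point to its cheapest open site.
  #1→F-δ 5, #2→F-α 7, #3→F-δ 26, #4→F-α 15, #5→F-γ 7, #6→F-δ 17
  busing cost 77, fixed 20 → total 97.
Compare {F-α, F-β, F-γ, F-δ}: busing cost 77 + fixed 33 = 110.
Compare {F-α, F-δ}: busing cost 107 + fixed 13 = 120.
Compare {F-α, F-γ}: busing cost 108 + fixed 14 = 122.
All other subsets cost ≥ 110. Minimum total cost: 97.

97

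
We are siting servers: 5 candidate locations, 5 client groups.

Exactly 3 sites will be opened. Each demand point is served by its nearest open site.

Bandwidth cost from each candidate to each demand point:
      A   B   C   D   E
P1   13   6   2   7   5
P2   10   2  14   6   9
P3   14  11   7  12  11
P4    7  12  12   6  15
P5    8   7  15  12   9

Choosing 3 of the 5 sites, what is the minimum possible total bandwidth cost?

Open {P1, P2, P4}.
  A→P4 7, B→P2 2, C→P1 2, D→P2 6, E→P1 5  ⇒ total 22.
Compare {P1, P2, P5}: total 23.
Compare {P1, P2, P3}: total 25.
No size-3 selection does better; minimum is 22.

22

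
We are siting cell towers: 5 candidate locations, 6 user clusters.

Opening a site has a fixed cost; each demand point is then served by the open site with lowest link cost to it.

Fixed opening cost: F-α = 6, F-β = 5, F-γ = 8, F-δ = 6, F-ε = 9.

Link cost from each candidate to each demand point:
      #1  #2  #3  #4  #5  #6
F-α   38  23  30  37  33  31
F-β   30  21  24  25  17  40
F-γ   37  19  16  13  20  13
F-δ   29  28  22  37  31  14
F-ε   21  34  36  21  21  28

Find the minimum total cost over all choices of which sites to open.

Open {F-γ, F-ε}: assign each demand point to its cheapest open site.
  #1→F-ε 21, #2→F-γ 19, #3→F-γ 16, #4→F-γ 13, #5→F-γ 20, #6→F-γ 13
  link cost 102, fixed 17 → total 119.
Compare {F-β, F-γ}: link cost 108 + fixed 13 = 121.
Compare {F-β, F-γ, F-ε}: link cost 99 + fixed 22 = 121.
Compare {F-γ, F-δ}: link cost 110 + fixed 14 = 124.
All other subsets cost ≥ 121. Minimum total cost: 119.

119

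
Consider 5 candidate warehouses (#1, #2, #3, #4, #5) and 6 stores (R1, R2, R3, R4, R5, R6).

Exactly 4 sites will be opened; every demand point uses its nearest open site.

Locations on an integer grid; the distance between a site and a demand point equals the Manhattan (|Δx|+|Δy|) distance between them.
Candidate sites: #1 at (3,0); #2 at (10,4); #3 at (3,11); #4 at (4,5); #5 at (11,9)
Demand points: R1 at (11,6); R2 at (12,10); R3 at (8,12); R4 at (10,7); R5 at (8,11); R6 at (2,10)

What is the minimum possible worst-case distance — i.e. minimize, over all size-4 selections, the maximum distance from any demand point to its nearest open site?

6

Open {#1, #2, #3, #5}.
  Farthest demand point is R3 at distance 6 (to #3); all others are ≤ 6.
With {#1, #3, #4, #5} the worst case is 6.
With {#2, #3, #4, #5} the worst case is 6.
No size-4 selection achieves below 6.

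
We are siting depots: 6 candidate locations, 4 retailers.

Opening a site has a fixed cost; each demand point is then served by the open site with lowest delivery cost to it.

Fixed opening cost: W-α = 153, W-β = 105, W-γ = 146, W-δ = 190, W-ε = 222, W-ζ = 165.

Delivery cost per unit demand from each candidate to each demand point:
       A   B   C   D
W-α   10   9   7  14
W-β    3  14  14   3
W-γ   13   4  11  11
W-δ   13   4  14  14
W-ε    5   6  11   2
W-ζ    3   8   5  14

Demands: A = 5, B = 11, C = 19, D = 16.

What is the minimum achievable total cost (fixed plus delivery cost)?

516

Open {W-β, W-ζ}: assign each demand point to its cheapest open site.
  A→W-β 5×3=15, B→W-ζ 11×8=88, C→W-ζ 19×5=95, D→W-β 16×3=48
  delivery cost 246, fixed 270 → total 516.
Compare {W-α, W-β}: delivery cost 295 + fixed 258 = 553.
Compare {W-ε}: delivery cost 332 + fixed 222 = 554.
Compare {W-β, W-γ}: delivery cost 316 + fixed 251 = 567.
All other subsets cost ≥ 553. Minimum total cost: 516.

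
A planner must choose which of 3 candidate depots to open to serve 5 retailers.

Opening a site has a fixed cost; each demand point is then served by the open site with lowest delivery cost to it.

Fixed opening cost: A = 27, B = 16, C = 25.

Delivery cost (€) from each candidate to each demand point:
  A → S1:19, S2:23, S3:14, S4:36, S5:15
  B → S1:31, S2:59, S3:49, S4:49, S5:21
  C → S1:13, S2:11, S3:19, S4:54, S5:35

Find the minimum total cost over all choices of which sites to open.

134

Open {A}: assign each demand point to its cheapest open site.
  S1→A 19, S2→A 23, S3→A 14, S4→A 36, S5→A 15
  delivery cost 107, fixed 27 → total 134.
Compare {A, C}: delivery cost 89 + fixed 52 = 141.
Compare {A, B}: delivery cost 107 + fixed 43 = 150.
Compare {B, C}: delivery cost 113 + fixed 41 = 154.
All other subsets cost ≥ 141. Minimum total cost: 134.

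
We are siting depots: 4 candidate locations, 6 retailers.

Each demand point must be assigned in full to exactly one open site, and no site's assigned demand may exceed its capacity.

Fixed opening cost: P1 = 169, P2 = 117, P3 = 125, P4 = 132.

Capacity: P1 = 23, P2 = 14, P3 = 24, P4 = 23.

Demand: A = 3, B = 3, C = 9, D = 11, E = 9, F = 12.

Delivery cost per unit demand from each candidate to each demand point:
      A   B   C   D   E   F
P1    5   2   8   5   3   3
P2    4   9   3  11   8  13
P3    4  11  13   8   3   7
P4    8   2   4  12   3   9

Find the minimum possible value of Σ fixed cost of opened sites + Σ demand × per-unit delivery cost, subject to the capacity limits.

Open {P1, P3}; cheapest assignment that respects the capacities:
  P1 (cap 23, load 23): B, C, D — cost 3×2 + 9×8 + 11×5 = 133
  P3 (cap 24, load 24): A, E, F — cost 3×4 + 9×3 + 12×7 = 123
  Shipping 256, fixed 294 → total 550.
  Any other capacity-feasible assignment to {P1, P3} ships for at least 256.
Compare {P3, P4}: its best feasible assignment gives total 554.
Compare {P1, P2, P4}: its best feasible assignment gives total 581.
Every other set of open sites that can feasibly serve all demand totals ≥ 554 even under its best assignment. Minimum: 550.

550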